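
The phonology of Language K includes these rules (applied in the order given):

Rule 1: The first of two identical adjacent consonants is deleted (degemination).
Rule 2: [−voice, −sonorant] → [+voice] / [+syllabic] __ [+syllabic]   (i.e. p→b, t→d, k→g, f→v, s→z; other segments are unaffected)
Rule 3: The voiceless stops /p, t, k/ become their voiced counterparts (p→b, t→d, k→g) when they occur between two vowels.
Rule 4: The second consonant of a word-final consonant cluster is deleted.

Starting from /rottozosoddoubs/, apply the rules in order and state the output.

Rule 1 (degemination): /tt/ is a geminate; the first /t/ deletes. /dd/ is a geminate; the first /d/ deletes. /rottozosoddoubs/ → rotozosodoubs.
Rule 2 (intervocalic voicing): /t/ is a voiceless obstruent between vowels /o/ and /o/, so it voices to [d]. /s/ is a voiceless obstruent between vowels /o/ and /o/, so it voices to [z]. /rotozosodoubs/ → rodozozodoubs.
Rule 3 (intervocalic voicing): no segment meets the environment; /rodozozodoubs/ is unchanged.
Rule 4 (final cluster simplification): /s/ is the second consonant of a word-final cluster /bs/, so it deletes. /rodozozodoubs/ → rodozozodoub.

rodozozodoub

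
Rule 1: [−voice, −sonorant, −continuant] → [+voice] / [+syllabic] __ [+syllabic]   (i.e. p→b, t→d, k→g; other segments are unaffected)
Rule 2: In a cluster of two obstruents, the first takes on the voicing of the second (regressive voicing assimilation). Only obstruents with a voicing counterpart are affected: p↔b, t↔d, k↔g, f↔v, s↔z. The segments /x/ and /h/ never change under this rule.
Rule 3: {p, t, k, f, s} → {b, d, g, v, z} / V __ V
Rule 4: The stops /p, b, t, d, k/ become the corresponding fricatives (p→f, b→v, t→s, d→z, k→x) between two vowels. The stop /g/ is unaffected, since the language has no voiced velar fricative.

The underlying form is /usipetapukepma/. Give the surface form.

uzivezavugepma

Rule 1 (intervocalic voicing): /p/ is a voiceless stop between vowels /i/ and /e/, so it voices to [b]. /t/ is a voiceless stop between vowels /e/ and /a/, so it voices to [d]. /p/ is a voiceless stop between vowels /a/ and /u/, so it voices to [b]. /k/ is a voiceless stop between vowels /u/ and /e/, so it voices to [g]. /usipetapukepma/ → usibedabugepma.
Rule 2 (regressive voicing assimilation): no segment meets the environment; /usibedabugepma/ is unchanged.
Rule 3 (intervocalic voicing): /s/ is a voiceless obstruent between vowels /u/ and /i/, so it voices to [z]. /usibedabugepma/ → uzibedabugepma.
Rule 4 (intervocalic spirantization): /b/ is a stop between vowels /i/ and /e/, so it spirantizes to the fricative [v]. /d/ is a stop between vowels /e/ and /a/, so it spirantizes to the fricative [z]. /b/ is a stop between vowels /a/ and /u/, so it spirantizes to the fricative [v]. /uzibedabugepma/ → uzivezavugepma.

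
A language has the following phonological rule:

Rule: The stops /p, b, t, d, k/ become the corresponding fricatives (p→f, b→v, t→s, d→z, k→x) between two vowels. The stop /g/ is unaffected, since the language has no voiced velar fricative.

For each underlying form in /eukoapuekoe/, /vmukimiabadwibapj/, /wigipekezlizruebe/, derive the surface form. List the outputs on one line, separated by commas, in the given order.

euxoafuexoe, vmuximiavadwivapj, wigifexezlizrueve

/eukoapuekoe/: /k/ is a stop between vowels /u/ and /o/, so it spirantizes to the fricative [x]. /p/ is a stop between vowels /a/ and /u/, so it spirantizes to the fricative [f]. /k/ is a stop between vowels /e/ and /o/, so it spirantizes to the fricative [x]. → [euxoafuexoe].
/vmukimiabadwibapj/: /k/ is a stop between vowels /u/ and /i/, so it spirantizes to the fricative [x]. /b/ is a stop between vowels /a/ and /a/, so it spirantizes to the fricative [v]. /b/ is a stop between vowels /i/ and /a/, so it spirantizes to the fricative [v]. → [vmuximiavadwivapj].
/wigipekezlizruebe/: /p/ is a stop between vowels /i/ and /e/, so it spirantizes to the fricative [f]. /k/ is a stop between vowels /e/ and /e/, so it spirantizes to the fricative [x]. /b/ is a stop between vowels /e/ and /e/, so it spirantizes to the fricative [v]. → [wigifexezlizrueve].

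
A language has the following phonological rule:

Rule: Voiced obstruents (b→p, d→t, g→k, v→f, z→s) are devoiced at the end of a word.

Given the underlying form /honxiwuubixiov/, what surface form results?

/v/ is a voiced obstruent in word-final position, so it devoices to [f].
The other instance of /b/ does not occur in the required environment and remains unchanged.
Surface form: [honxiwuubixiof].

honxiwuubixiof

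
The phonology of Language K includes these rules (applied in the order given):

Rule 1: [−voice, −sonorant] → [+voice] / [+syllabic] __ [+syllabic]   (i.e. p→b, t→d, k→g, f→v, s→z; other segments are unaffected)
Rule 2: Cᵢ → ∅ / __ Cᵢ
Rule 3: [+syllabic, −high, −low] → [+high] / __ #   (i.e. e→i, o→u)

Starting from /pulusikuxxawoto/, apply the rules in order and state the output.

puluziguxawodu

Rule 1 (intervocalic voicing): /s/ is a voiceless obstruent between vowels /u/ and /i/, so it voices to [z]. /k/ is a voiceless obstruent between vowels /i/ and /u/, so it voices to [g]. /t/ is a voiceless obstruent between vowels /o/ and /o/, so it voices to [d]. /pulusikuxxawoto/ → puluziguxxawodo.
Rule 2 (degemination): /xx/ is a geminate; the first /x/ deletes. /puluziguxxawodo/ → puluziguxawodo.
Rule 3 (final vowel raising): /o/ is a mid vowel in word-final position, so it raises to [u]. /puluziguxawodo/ → puluziguxawodu.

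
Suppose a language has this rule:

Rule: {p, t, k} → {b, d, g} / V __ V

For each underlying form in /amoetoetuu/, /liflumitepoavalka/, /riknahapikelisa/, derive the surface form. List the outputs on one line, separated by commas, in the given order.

amoedoeduu, liflumideboavalka, riknahabigelisa

/amoetoetuu/: /t/ is a voiceless stop between vowels /e/ and /o/, so it voices to [d]. /t/ is a voiceless stop between vowels /e/ and /u/, so it voices to [d]. → [amoedoeduu].
/liflumitepoavalka/: /t/ is a voiceless stop between vowels /i/ and /e/, so it voices to [d]. /p/ is a voiceless stop between vowels /e/ and /o/, so it voices to [b]. → [liflumideboavalka].
/riknahapikelisa/: /p/ is a voiceless stop between vowels /a/ and /i/, so it voices to [b]. /k/ is a voiceless stop between vowels /i/ and /e/, so it voices to [g]. → [riknahabigelisa].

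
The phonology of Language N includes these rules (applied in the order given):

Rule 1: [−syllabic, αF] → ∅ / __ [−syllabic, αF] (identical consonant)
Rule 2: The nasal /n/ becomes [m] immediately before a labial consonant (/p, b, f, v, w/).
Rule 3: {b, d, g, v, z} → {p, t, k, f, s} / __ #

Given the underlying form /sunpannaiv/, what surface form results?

Rule 1 (degemination): /nn/ is a geminate; the first /n/ deletes. /sunpannaiv/ → sunpanaiv.
Rule 2 (nasal place assimilation): /n/ precedes the labial consonant /p/, so it assimilates in place to [m]. /sunpanaiv/ → sumpanaiv.
Rule 3 (final devoicing): /v/ is a voiced obstruent in word-final position, so it devoices to [f]. /sumpanaiv/ → sumpanaif.

sumpanaif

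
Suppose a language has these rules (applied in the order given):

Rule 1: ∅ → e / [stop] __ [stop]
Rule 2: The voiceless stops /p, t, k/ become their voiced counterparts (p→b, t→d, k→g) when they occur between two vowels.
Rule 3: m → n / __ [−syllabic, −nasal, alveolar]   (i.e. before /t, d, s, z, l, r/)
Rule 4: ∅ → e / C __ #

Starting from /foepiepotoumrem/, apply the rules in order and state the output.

foebiebodounreme

Rule 1 (stop-cluster e-epenthesis): no segment meets the environment; /foepiepotoumrem/ is unchanged.
Rule 2 (intervocalic voicing): /p/ is a voiceless stop between vowels /e/ and /i/, so it voices to [b]. /p/ is a voiceless stop between vowels /e/ and /o/, so it voices to [b]. /t/ is a voiceless stop between vowels /o/ and /o/, so it voices to [d]. /foepiepotoumrem/ → foebiebodoumrem.
Rule 3 (nasal place assimilation): /m/ precedes the alveolar consonant /r/, so it assimilates in place to [n]. /foebiebodoumrem/ → foebiebodounrem.
Rule 4 (final e-epenthesis): the form ends in the consonant /m/, so [e] is inserted word-finally. /foebiebodounrem/ → foebiebodounreme.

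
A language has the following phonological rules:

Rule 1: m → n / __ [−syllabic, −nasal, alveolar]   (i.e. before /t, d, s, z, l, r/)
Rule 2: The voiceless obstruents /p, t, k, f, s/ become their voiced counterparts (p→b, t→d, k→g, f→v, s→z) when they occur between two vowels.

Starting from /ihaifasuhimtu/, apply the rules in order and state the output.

ihaivazuhintu

Rule 1 (nasal place assimilation): /m/ precedes the alveolar consonant /t/, so it assimilates in place to [n]. /ihaifasuhimtu/ → ihaifasuhintu.
Rule 2 (intervocalic voicing): /f/ is a voiceless obstruent between vowels /i/ and /a/, so it voices to [v]. /s/ is a voiceless obstruent between vowels /a/ and /u/, so it voices to [z]. /ihaifasuhintu/ → ihaivazuhintu.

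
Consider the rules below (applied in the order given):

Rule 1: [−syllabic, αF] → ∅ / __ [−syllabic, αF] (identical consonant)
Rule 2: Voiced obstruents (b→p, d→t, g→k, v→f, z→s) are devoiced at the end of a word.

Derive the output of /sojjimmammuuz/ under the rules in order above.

sojimamuus

Rule 1 (degemination): /jj/ is a geminate; the first /j/ deletes. /mm/ is a geminate; the first /m/ deletes. /mm/ is a geminate; the first /m/ deletes. /sojjimmammuuz/ → sojimamuuz.
Rule 2 (final devoicing): /z/ is a voiced obstruent in word-final position, so it devoices to [s]. /sojimamuuz/ → sojimamuus.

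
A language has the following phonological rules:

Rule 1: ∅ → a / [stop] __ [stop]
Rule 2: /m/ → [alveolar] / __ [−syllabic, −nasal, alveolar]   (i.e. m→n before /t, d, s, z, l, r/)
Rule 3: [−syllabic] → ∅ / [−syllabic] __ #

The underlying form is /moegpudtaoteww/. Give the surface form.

moegapudataotew

Rule 1 (stop-cluster a-epenthesis): /g/ and /p/ form a stop–stop cluster, so [a] is inserted between them. /d/ and /t/ form a stop–stop cluster, so [a] is inserted between them. /moegpudtaoteww/ → moegapudataoteww.
Rule 2 (nasal place assimilation): no segment meets the environment; /moegapudataoteww/ is unchanged.
Rule 3 (final cluster simplification): /w/ is the second consonant of a word-final cluster /ww/, so it deletes. /moegapudataoteww/ → moegapudataotew.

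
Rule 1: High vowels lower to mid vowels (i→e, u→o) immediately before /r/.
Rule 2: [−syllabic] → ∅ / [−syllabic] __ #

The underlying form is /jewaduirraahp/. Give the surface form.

Rule 1 (pre-rhotic lowering): /i/ is a high vowel immediately before /r/, so it lowers to [e]. /jewaduirraahp/ → jewaduerraahp.
Rule 2 (final cluster simplification): /p/ is the second consonant of a word-final cluster /hp/, so it deletes. /jewaduerraahp/ → jewaduerraah.

jewaduerraah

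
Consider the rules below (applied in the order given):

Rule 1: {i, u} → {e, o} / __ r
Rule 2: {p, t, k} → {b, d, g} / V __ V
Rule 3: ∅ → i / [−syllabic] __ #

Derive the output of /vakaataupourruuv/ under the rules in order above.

vagaadauboorruuvi

Rule 1 (pre-rhotic lowering): /u/ is a high vowel immediately before /r/, so it lowers to [o]. /vakaataupourruuv/ → vakaataupoorruuv.
Rule 2 (intervocalic voicing): /k/ is a voiceless stop between vowels /a/ and /a/, so it voices to [g]. /t/ is a voiceless stop between vowels /a/ and /a/, so it voices to [d]. /p/ is a voiceless stop between vowels /u/ and /o/, so it voices to [b]. /vakaataupoorruuv/ → vagaadauboorruuv.
Rule 3 (final i-epenthesis): the form ends in the consonant /v/, so [i] is inserted word-finally. /vagaadauboorruuv/ → vagaadauboorruuvi.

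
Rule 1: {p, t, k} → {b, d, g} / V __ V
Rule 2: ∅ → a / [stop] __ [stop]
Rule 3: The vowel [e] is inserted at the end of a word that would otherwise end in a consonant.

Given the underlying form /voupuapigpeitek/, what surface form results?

voubuabigapeideke

Rule 1 (intervocalic voicing): /p/ is a voiceless stop between vowels /u/ and /u/, so it voices to [b]. /p/ is a voiceless stop between vowels /a/ and /i/, so it voices to [b]. /t/ is a voiceless stop between vowels /i/ and /e/, so it voices to [d]. /voupuapigpeitek/ → voubuabigpeidek.
Rule 2 (stop-cluster a-epenthesis): /g/ and /p/ form a stop–stop cluster, so [a] is inserted between them. /voubuabigpeidek/ → voubuabigapeidek.
Rule 3 (final e-epenthesis): the form ends in the consonant /k/, so [e] is inserted word-finally. /voubuabigapeidek/ → voubuabigapeideke.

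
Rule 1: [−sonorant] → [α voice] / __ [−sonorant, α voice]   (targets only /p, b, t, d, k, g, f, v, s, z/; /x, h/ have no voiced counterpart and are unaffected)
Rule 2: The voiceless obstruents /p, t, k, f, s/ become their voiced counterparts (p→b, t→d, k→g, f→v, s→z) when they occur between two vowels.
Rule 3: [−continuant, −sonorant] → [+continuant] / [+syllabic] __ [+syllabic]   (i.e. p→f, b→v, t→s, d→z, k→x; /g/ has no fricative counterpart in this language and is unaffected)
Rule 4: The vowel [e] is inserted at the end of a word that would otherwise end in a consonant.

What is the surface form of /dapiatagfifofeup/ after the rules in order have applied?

Rule 1 (regressive voicing assimilation): /g/ precedes the voiceless obstruent /f/, so it devoices to [k] by assimilation. /dapiatagfifofeup/ → dapiatakfifofeup.
Rule 2 (intervocalic voicing): /p/ is a voiceless obstruent between vowels /a/ and /i/, so it voices to [b]. /t/ is a voiceless obstruent between vowels /a/ and /a/, so it voices to [d]. /f/ is a voiceless obstruent between vowels /i/ and /o/, so it voices to [v]. /f/ is a voiceless obstruent between vowels /o/ and /e/, so it voices to [v]. /dapiatakfifofeup/ → dabiadakfivoveup.
Rule 3 (intervocalic spirantization): /b/ is a stop between vowels /a/ and /i/, so it spirantizes to the fricative [v]. /d/ is a stop between vowels /a/ and /a/, so it spirantizes to the fricative [z]. /dabiadakfivoveup/ → daviazakfivoveup.
Rule 4 (final e-epenthesis): the form ends in the consonant /p/, so [e] is inserted word-finally. /daviazakfivoveup/ → daviazakfivoveupe.

daviazakfivoveupe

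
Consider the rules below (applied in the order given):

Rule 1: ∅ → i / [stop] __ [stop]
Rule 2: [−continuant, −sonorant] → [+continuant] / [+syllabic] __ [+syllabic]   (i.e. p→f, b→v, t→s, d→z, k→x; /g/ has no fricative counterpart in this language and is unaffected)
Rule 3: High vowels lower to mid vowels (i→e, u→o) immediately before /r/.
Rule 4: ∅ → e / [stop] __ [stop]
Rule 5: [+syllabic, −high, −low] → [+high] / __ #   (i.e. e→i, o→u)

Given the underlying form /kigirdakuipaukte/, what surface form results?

Rule 1 (stop-cluster i-epenthesis): /k/ and /t/ form a stop–stop cluster, so [i] is inserted between them. /kigirdakuipaukte/ → kigirdakuipaukite.
Rule 2 (intervocalic spirantization): /k/ is a stop between vowels /a/ and /u/, so it spirantizes to the fricative [x]. /p/ is a stop between vowels /i/ and /a/, so it spirantizes to the fricative [f]. /k/ is a stop between vowels /u/ and /i/, so it spirantizes to the fricative [x]. /t/ is a stop between vowels /i/ and /e/, so it spirantizes to the fricative [s]. /kigirdakuipaukite/ → kigirdaxuifauxise.
Rule 3 (pre-rhotic lowering): /i/ is a high vowel immediately before /r/, so it lowers to [e]. /kigirdaxuifauxise/ → kigerdaxuifauxise.
Rule 4 (stop-cluster e-epenthesis): no segment meets the environment; /kigerdaxuifauxise/ is unchanged.
Rule 5 (final vowel raising): /e/ is a mid vowel in word-final position, so it raises to [i]. /kigerdaxuifauxise/ → kigerdaxuifauxisi.

kigerdaxuifauxisi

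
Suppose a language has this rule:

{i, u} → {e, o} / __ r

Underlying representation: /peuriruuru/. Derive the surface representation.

peoreruoru

/u/ is a high vowel immediately before /r/, so it lowers to [o].
/i/ is a high vowel immediately before /r/, so it lowers to [e].
/u/ is a high vowel immediately before /r/, so it lowers to [o].
Surface form: [peoreruoru].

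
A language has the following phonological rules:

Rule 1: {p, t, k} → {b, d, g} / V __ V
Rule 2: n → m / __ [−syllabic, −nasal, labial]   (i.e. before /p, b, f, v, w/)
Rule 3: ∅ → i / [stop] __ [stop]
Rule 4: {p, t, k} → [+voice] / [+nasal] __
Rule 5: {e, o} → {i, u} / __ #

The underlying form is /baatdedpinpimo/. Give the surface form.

baatidedipimbimu

Rule 1 (intervocalic voicing): no segment meets the environment; /baatdedpinpimo/ is unchanged.
Rule 2 (nasal place assimilation): /n/ precedes the labial consonant /p/, so it assimilates in place to [m]. /baatdedpinpimo/ → baatdedpimpimo.
Rule 3 (stop-cluster i-epenthesis): /t/ and /d/ form a stop–stop cluster, so [i] is inserted between them. /d/ and /p/ form a stop–stop cluster, so [i] is inserted between them. /baatdedpimpimo/ → baatidedipimpimo.
Rule 4 (post-nasal voicing): /p/ is a voiceless stop immediately after the nasal /m/, so it voices to [b]. /baatidedipimpimo/ → baatidedipimbimo.
Rule 5 (final vowel raising): /o/ is a mid vowel in word-final position, so it raises to [u]. /baatidedipimbimo/ → baatidedipimbimu.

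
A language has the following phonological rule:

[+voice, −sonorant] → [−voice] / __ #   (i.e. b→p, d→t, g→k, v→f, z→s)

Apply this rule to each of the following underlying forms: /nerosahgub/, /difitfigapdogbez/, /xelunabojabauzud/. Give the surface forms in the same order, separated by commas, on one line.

/nerosahgub/: /b/ is a voiced obstruent in word-final position, so it devoices to [p]. → [nerosahgup].
/difitfigapdogbez/: /z/ is a voiced obstruent in word-final position, so it devoices to [s]. → [difitfigapdogbes].
/xelunabojabauzud/: /d/ is a voiced obstruent in word-final position, so it devoices to [t]. → [xelunabojabauzut].

nerosahgup, difitfigapdogbes, xelunabojabauzut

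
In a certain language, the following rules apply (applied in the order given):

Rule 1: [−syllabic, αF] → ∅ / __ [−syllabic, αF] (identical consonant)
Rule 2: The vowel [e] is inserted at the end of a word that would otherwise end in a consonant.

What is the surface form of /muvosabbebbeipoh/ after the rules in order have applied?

muvosabebeipohe

Rule 1 (degemination): /bb/ is a geminate; the first /b/ deletes. /bb/ is a geminate; the first /b/ deletes. /muvosabbebbeipoh/ → muvosabebeipoh.
Rule 2 (final e-epenthesis): the form ends in the consonant /h/, so [e] is inserted word-finally. /muvosabebeipoh/ → muvosabebeipohe.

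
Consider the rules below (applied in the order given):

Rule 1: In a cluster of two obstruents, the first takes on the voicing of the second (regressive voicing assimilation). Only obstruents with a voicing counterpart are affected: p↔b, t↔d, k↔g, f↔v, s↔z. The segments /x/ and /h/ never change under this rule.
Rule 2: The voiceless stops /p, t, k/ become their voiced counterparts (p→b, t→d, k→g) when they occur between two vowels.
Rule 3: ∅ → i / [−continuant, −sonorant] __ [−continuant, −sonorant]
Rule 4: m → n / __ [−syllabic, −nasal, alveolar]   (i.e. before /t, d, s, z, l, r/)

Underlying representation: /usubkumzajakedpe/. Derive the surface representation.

usupikunzajagetipe

Rule 1 (regressive voicing assimilation): /b/ precedes the voiceless obstruent /k/, so it devoices to [p] by assimilation. /d/ precedes the voiceless obstruent /p/, so it devoices to [t] by assimilation. /usubkumzajakedpe/ → usupkumzajaketpe.
Rule 2 (intervocalic voicing): /k/ is a voiceless stop between vowels /a/ and /e/, so it voices to [g]. /usupkumzajaketpe/ → usupkumzajagetpe.
Rule 3 (stop-cluster i-epenthesis): /p/ and /k/ form a stop–stop cluster, so [i] is inserted between them. /t/ and /p/ form a stop–stop cluster, so [i] is inserted between them. /usupkumzajagetpe/ → usupikumzajagetipe.
Rule 4 (nasal place assimilation): /m/ precedes the alveolar consonant /z/, so it assimilates in place to [n]. /usupikumzajagetipe/ → usupikunzajagetipe.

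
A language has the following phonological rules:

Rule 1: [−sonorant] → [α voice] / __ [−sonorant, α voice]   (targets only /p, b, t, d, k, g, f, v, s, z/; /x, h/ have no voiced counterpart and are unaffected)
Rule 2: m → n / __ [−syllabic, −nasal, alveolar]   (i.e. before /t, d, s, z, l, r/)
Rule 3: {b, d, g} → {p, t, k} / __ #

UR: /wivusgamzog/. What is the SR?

wivuzganzok

Rule 1 (regressive voicing assimilation): /s/ precedes the voiced obstruent /g/, so it voices to [z] by assimilation. /wivusgamzog/ → wivuzgamzog.
Rule 2 (nasal place assimilation): /m/ precedes the alveolar consonant /z/, so it assimilates in place to [n]. /wivuzgamzog/ → wivuzganzog.
Rule 3 (final devoicing): /g/ is a voiced stop in word-final position, so it devoices to [k]. /wivuzganzog/ → wivuzganzok.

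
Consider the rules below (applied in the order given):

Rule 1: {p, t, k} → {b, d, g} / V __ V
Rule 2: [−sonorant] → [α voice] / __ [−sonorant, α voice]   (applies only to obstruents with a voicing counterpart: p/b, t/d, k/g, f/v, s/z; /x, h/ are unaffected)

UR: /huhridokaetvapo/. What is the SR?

huhridogaedvabo

Rule 1 (intervocalic voicing): /k/ is a voiceless stop between vowels /o/ and /a/, so it voices to [g]. /p/ is a voiceless stop between vowels /a/ and /o/, so it voices to [b]. /huhridokaetvapo/ → huhridogaetvabo.
Rule 2 (regressive voicing assimilation): /t/ precedes the voiced obstruent /v/, so it voices to [d] by assimilation. /huhridogaetvabo/ → huhridogaedvabo.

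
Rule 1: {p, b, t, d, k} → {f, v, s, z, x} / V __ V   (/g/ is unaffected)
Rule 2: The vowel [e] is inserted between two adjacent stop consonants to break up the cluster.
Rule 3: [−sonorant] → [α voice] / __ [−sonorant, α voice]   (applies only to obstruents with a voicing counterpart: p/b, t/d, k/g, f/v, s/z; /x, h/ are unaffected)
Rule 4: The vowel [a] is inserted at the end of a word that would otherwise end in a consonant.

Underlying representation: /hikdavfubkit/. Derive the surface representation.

Rule 1 (intervocalic spirantization): no segment meets the environment; /hikdavfubkit/ is unchanged.
Rule 2 (stop-cluster e-epenthesis): /k/ and /d/ form a stop–stop cluster, so [e] is inserted between them. /b/ and /k/ form a stop–stop cluster, so [e] is inserted between them. /hikdavfubkit/ → hikedavfubekit.
Rule 3 (regressive voicing assimilation): /v/ precedes the voiceless obstruent /f/, so it devoices to [f] by assimilation. /hikedavfubekit/ → hikedaffubekit.
Rule 4 (final a-epenthesis): the form ends in the consonant /t/, so [a] is inserted word-finally. /hikedaffubekit/ → hikedaffubekita.

hikedaffubekita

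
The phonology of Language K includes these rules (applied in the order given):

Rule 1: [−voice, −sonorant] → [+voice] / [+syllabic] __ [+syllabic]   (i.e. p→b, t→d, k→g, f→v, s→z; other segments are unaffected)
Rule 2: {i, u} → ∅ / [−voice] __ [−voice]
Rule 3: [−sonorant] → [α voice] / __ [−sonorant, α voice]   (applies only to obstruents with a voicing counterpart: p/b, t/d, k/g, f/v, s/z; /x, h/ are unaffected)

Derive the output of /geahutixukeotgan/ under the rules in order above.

Rule 1 (intervocalic voicing): /t/ is a voiceless obstruent between vowels /u/ and /i/, so it voices to [d]. /k/ is a voiceless obstruent between vowels /u/ and /e/, so it voices to [g]. /geahutixukeotgan/ → geahudixugeotgan.
Rule 2 (high vowel syncope): no segment meets the environment; /geahudixugeotgan/ is unchanged.
Rule 3 (regressive voicing assimilation): /t/ precedes the voiced obstruent /g/, so it voices to [d] by assimilation. /geahudixugeotgan/ → geahudixugeodgan.

geahudixugeodgan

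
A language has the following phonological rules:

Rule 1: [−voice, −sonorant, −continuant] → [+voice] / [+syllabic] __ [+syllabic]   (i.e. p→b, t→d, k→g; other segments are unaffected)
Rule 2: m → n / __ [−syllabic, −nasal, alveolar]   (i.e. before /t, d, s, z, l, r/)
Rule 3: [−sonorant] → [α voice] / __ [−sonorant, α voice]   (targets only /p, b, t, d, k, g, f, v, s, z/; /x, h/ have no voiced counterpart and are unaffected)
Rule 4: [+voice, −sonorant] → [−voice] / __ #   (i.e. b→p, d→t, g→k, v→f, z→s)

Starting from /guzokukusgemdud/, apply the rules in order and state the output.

guzoguguzgendut

Rule 1 (intervocalic voicing): /k/ is a voiceless stop between vowels /o/ and /u/, so it voices to [g]. /k/ is a voiceless stop between vowels /u/ and /u/, so it voices to [g]. /guzokukusgemdud/ → guzogugusgemdud.
Rule 2 (nasal place assimilation): /m/ precedes the alveolar consonant /d/, so it assimilates in place to [n]. /guzogugusgemdud/ → guzogugusgendud.
Rule 3 (regressive voicing assimilation): /s/ precedes the voiced obstruent /g/, so it voices to [z] by assimilation. /guzogugusgendud/ → guzoguguzgendud.
Rule 4 (final devoicing): /d/ is a voiced obstruent in word-final position, so it devoices to [t]. /guzoguguzgendud/ → guzoguguzgendut.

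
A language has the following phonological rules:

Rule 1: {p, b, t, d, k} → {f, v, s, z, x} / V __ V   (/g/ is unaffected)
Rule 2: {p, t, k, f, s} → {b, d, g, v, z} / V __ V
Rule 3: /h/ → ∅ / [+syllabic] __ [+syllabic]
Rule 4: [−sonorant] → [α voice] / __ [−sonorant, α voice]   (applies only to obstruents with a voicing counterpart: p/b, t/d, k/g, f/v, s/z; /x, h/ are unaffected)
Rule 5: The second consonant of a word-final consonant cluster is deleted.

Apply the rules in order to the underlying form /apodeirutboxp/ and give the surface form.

Rule 1 (intervocalic spirantization): /p/ is a stop between vowels /a/ and /o/, so it spirantizes to the fricative [f]. /d/ is a stop between vowels /o/ and /e/, so it spirantizes to the fricative [z]. /apodeirutboxp/ → afozeirutboxp.
Rule 2 (intervocalic voicing): /f/ is a voiceless obstruent between vowels /a/ and /o/, so it voices to [v]. /afozeirutboxp/ → avozeirutboxp.
Rule 3 (intervocalic h-deletion): no segment meets the environment; /avozeirutboxp/ is unchanged.
Rule 4 (regressive voicing assimilation): /t/ precedes the voiced obstruent /b/, so it voices to [d] by assimilation. /avozeirutboxp/ → avozeirudboxp.
Rule 5 (final cluster simplification): /p/ is the second consonant of a word-final cluster /xp/, so it deletes. /avozeirudboxp/ → avozeirudbox.

avozeirudbox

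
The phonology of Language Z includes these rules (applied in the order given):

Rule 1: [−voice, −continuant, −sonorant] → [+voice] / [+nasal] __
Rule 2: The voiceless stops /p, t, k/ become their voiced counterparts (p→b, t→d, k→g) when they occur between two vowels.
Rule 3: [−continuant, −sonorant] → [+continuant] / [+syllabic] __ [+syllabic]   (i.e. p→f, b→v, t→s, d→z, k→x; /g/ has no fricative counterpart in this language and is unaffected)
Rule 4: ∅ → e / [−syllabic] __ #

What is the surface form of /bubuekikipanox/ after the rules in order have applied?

buvuegigivanoxe

Rule 1 (post-nasal voicing): no segment meets the environment; /bubuekikipanox/ is unchanged.
Rule 2 (intervocalic voicing): /k/ is a voiceless stop between vowels /e/ and /i/, so it voices to [g]. /k/ is a voiceless stop between vowels /i/ and /i/, so it voices to [g]. /p/ is a voiceless stop between vowels /i/ and /a/, so it voices to [b]. /bubuekikipanox/ → bubuegigibanox.
Rule 3 (intervocalic spirantization): /b/ is a stop between vowels /u/ and /u/, so it spirantizes to the fricative [v]. /b/ is a stop between vowels /i/ and /a/, so it spirantizes to the fricative [v]. /bubuegigibanox/ → buvuegigivanox.
Rule 4 (final e-epenthesis): the form ends in the consonant /x/, so [e] is inserted word-finally. /buvuegigivanox/ → buvuegigivanoxe.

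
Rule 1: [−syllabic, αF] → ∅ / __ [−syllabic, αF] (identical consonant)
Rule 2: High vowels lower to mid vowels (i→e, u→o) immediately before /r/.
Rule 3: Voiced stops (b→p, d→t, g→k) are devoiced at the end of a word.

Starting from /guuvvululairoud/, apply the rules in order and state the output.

guuvululaerout

Rule 1 (degemination): /vv/ is a geminate; the first /v/ deletes. /guuvvululairoud/ → guuvululairoud.
Rule 2 (pre-rhotic lowering): /i/ is a high vowel immediately before /r/, so it lowers to [e]. /guuvululairoud/ → guuvululaeroud.
Rule 3 (final devoicing): /d/ is a voiced stop in word-final position, so it devoices to [t]. /guuvululaeroud/ → guuvululaerout.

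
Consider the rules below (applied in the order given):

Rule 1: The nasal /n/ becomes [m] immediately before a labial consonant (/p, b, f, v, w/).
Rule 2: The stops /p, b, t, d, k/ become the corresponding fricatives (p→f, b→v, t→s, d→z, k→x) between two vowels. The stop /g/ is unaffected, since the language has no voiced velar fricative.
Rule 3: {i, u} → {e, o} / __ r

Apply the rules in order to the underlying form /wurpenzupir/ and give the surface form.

Rule 1 (nasal place assimilation): no segment meets the environment; /wurpenzupir/ is unchanged.
Rule 2 (intervocalic spirantization): /p/ is a stop between vowels /u/ and /i/, so it spirantizes to the fricative [f]. /wurpenzupir/ → wurpenzufir.
Rule 3 (pre-rhotic lowering): /u/ is a high vowel immediately before /r/, so it lowers to [o]. /i/ is a high vowel immediately before /r/, so it lowers to [e]. /wurpenzufir/ → worpenzufer.

worpenzufer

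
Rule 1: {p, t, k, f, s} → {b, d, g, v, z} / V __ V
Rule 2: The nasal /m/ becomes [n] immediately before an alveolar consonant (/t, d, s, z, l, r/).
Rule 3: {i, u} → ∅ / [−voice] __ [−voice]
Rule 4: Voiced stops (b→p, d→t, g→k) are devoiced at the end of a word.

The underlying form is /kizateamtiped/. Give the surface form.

Rule 1 (intervocalic voicing): /t/ is a voiceless obstruent between vowels /a/ and /e/, so it voices to [d]. /p/ is a voiceless obstruent between vowels /i/ and /e/, so it voices to [b]. /kizateamtiped/ → kizadeamtibed.
Rule 2 (nasal place assimilation): /m/ precedes the alveolar consonant /t/, so it assimilates in place to [n]. /kizadeamtibed/ → kizadeantibed.
Rule 3 (high vowel syncope): no segment meets the environment; /kizadeantibed/ is unchanged.
Rule 4 (final devoicing): /d/ is a voiced stop in word-final position, so it devoices to [t]. /kizadeantibed/ → kizadeantibet.

kizadeantibet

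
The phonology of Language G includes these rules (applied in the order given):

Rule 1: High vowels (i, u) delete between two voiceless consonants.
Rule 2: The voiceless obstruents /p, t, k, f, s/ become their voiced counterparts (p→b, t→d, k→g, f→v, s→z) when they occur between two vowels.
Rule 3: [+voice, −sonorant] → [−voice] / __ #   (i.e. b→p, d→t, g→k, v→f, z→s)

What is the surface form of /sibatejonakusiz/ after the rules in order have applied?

sibadejonaksis

Rule 1 (high vowel syncope): /u/ is a high vowel flanked by voiceless consonants /k/ and /s/, so it deletes. /sibatejonakusiz/ → sibatejonaksiz.
Rule 2 (intervocalic voicing): /t/ is a voiceless obstruent between vowels /a/ and /e/, so it voices to [d]. /sibatejonaksiz/ → sibadejonaksiz.
Rule 3 (final devoicing): /z/ is a voiced obstruent in word-final position, so it devoices to [s]. /sibadejonaksiz/ → sibadejonaksis.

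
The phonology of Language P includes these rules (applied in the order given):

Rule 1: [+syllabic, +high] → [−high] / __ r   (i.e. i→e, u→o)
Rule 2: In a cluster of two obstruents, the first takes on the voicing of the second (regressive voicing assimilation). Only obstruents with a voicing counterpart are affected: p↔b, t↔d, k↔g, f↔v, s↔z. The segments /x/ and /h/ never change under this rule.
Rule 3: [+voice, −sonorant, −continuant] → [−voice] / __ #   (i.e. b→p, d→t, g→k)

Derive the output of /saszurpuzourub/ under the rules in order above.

sazzorpuzoorup

Rule 1 (pre-rhotic lowering): /u/ is a high vowel immediately before /r/, so it lowers to [o]. /u/ is a high vowel immediately before /r/, so it lowers to [o]. /saszurpuzourub/ → saszorpuzoorub.
Rule 2 (regressive voicing assimilation): /s/ precedes the voiced obstruent /z/, so it voices to [z] by assimilation. /saszorpuzoorub/ → sazzorpuzoorub.
Rule 3 (final devoicing): /b/ is a voiced stop in word-final position, so it devoices to [p]. /sazzorpuzoorub/ → sazzorpuzoorup.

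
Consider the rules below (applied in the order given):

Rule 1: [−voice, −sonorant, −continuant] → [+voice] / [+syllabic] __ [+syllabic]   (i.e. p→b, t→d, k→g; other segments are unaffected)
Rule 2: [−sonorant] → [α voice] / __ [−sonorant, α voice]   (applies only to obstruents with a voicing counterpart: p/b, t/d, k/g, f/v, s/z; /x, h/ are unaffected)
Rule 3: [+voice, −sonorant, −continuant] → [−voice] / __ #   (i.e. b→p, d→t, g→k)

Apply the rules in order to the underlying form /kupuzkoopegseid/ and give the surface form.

kubuskoobekseit

Rule 1 (intervocalic voicing): /p/ is a voiceless stop between vowels /u/ and /u/, so it voices to [b]. /p/ is a voiceless stop between vowels /o/ and /e/, so it voices to [b]. /kupuzkoopegseid/ → kubuzkoobegseid.
Rule 2 (regressive voicing assimilation): /z/ precedes the voiceless obstruent /k/, so it devoices to [s] by assimilation. /g/ precedes the voiceless obstruent /s/, so it devoices to [k] by assimilation. /kubuzkoobegseid/ → kubuskoobekseid.
Rule 3 (final devoicing): /d/ is a voiced stop in word-final position, so it devoices to [t]. /kubuskoobekseid/ → kubuskoobekseit.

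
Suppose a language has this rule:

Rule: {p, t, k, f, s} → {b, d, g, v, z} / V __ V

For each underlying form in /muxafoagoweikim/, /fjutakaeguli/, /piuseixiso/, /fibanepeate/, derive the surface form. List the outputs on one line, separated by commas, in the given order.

muxavoagoweigim, fjudagaeguli, piuzeixizo, fibanebeade

/muxafoagoweikim/: /f/ is a voiceless obstruent between vowels /a/ and /o/, so it voices to [v]. /k/ is a voiceless obstruent between vowels /i/ and /i/, so it voices to [g]. → [muxavoagoweigim].
/fjutakaeguli/: /t/ is a voiceless obstruent between vowels /u/ and /a/, so it voices to [d]. /k/ is a voiceless obstruent between vowels /a/ and /a/, so it voices to [g]. → [fjudagaeguli].
/piuseixiso/: /s/ is a voiceless obstruent between vowels /u/ and /e/, so it voices to [z]. /s/ is a voiceless obstruent between vowels /i/ and /o/, so it voices to [z]. → [piuzeixizo].
/fibanepeate/: /p/ is a voiceless obstruent between vowels /e/ and /e/, so it voices to [b]. /t/ is a voiceless obstruent between vowels /a/ and /e/, so it voices to [d]. → [fibanebeade].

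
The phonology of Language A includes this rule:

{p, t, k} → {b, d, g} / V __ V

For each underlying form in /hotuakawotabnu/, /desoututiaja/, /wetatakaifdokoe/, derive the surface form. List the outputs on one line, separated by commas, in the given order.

hoduagawodabnu, desoududiaja, wedadagaifdogoe

/hotuakawotabnu/: /t/ is a voiceless stop between vowels /o/ and /u/, so it voices to [d]. /k/ is a voiceless stop between vowels /a/ and /a/, so it voices to [g]. /t/ is a voiceless stop between vowels /o/ and /a/, so it voices to [d]. → [hoduagawodabnu].
/desoututiaja/: /t/ is a voiceless stop between vowels /u/ and /u/, so it voices to [d]. /t/ is a voiceless stop between vowels /u/ and /i/, so it voices to [d]. → [desoududiaja].
/wetatakaifdokoe/: /t/ is a voiceless stop between vowels /e/ and /a/, so it voices to [d]. /t/ is a voiceless stop between vowels /a/ and /a/, so it voices to [d]. /k/ is a voiceless stop between vowels /a/ and /a/, so it voices to [g]. /k/ is a voiceless stop between vowels /o/ and /o/, so it voices to [g]. → [wedadagaifdogoe].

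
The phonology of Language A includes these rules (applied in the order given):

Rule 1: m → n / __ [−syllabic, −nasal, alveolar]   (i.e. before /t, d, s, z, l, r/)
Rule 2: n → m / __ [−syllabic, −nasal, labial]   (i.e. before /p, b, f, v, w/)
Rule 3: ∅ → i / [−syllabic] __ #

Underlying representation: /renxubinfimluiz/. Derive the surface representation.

Rule 1 (nasal place assimilation): /m/ precedes the alveolar consonant /l/, so it assimilates in place to [n]. /renxubinfimluiz/ → renxubinfinluiz.
Rule 2 (nasal place assimilation): /n/ precedes the labial consonant /f/, so it assimilates in place to [m]. /renxubinfinluiz/ → renxubimfinluiz.
Rule 3 (final i-epenthesis): the form ends in the consonant /z/, so [i] is inserted word-finally. /renxubimfinluiz/ → renxubimfinluizi.

renxubimfinluizi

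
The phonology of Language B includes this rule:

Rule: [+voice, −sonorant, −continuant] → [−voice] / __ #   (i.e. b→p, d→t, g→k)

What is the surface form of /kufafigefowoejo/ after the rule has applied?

No segment of /kufafigefowoejo/ meets the structural description of the rule, so the form surfaces unchanged.

kufafigefowoejo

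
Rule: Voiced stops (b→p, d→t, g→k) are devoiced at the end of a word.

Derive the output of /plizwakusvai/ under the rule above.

No segment of /plizwakusvai/ meets the structural description of the rule, so the form surfaces unchanged.

plizwakusvai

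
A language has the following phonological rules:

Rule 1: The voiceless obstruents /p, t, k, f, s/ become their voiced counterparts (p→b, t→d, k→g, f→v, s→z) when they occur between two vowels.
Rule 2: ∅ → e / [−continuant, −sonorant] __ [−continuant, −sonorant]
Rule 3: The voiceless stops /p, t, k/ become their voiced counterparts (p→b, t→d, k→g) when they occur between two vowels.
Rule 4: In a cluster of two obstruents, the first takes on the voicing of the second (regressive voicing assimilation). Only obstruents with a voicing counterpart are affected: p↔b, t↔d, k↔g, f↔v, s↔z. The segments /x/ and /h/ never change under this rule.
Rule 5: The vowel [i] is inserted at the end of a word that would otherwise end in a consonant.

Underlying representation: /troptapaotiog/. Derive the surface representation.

Rule 1 (intervocalic voicing): /p/ is a voiceless obstruent between vowels /a/ and /a/, so it voices to [b]. /t/ is a voiceless obstruent between vowels /o/ and /i/, so it voices to [d]. /troptapaotiog/ → troptabaodiog.
Rule 2 (stop-cluster e-epenthesis): /p/ and /t/ form a stop–stop cluster, so [e] is inserted between them. /troptabaodiog/ → tropetabaodiog.
Rule 3 (intervocalic voicing): /p/ is a voiceless stop between vowels /o/ and /e/, so it voices to [b]. /t/ is a voiceless stop between vowels /e/ and /a/, so it voices to [d]. /tropetabaodiog/ → trobedabaodiog.
Rule 4 (regressive voicing assimilation): no segment meets the environment; /trobedabaodiog/ is unchanged.
Rule 5 (final i-epenthesis): the form ends in the consonant /g/, so [i] is inserted word-finally. /trobedabaodiog/ → trobedabaodiogi.

trobedabaodiogi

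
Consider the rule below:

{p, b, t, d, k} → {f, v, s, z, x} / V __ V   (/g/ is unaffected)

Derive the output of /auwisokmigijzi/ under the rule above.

auwisokmigijzi

No segment of /auwisokmigijzi/ meets the structural description of the rule, so the form surfaces unchanged.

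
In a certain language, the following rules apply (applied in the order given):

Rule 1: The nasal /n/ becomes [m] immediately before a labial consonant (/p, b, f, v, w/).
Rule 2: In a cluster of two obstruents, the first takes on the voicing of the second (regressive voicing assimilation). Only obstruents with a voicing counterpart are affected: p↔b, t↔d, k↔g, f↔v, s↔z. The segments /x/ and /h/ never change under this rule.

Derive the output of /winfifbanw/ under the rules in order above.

wimfivbamw

Rule 1 (nasal place assimilation): /n/ precedes the labial consonant /f/, so it assimilates in place to [m]. /n/ precedes the labial consonant /w/, so it assimilates in place to [m]. /winfifbanw/ → wimfifbamw.
Rule 2 (regressive voicing assimilation): /f/ precedes the voiced obstruent /b/, so it voices to [v] by assimilation. /wimfifbamw/ → wimfivbamw.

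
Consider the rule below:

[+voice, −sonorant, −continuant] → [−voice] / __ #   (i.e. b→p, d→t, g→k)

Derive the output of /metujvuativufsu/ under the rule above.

metujvuativufsu

No segment of /metujvuativufsu/ meets the structural description of the rule, so the form surfaces unchanged.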